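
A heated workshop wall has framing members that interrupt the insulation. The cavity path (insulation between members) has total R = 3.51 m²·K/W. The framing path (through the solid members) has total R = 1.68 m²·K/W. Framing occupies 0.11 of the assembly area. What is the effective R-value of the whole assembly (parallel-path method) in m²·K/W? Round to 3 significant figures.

3.13 m²·K/W

U_eff = 0.89/3.51 + 0.11/1.68 = 0.2536 + 0.06548 = 0.319
R_eff = 1/U_eff = 3.134 m²·K/W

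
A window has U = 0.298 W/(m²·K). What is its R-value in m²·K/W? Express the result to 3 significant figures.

R = 1/U = 1/0.298 = 3.356

3.36 m²·K/W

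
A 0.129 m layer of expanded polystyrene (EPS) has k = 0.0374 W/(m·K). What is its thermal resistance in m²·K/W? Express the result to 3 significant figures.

3.45 m²·K/W

R = L/k = 0.129/0.0374 = 3.449 m²·K/W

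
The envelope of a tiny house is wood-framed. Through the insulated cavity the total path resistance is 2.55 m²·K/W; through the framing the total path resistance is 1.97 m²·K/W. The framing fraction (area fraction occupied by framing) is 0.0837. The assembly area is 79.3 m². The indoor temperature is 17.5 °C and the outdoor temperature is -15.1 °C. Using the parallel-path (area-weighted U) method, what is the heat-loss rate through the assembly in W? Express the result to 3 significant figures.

1040 W

U_eff = 0.9163/2.55 + 0.0837/1.97 = 0.3593 + 0.04249 = 0.4018
R_eff = 1/U_eff = 2.489 m²·K/W
Q = 79.3 × (17.5 − (-15.1)) / 2.489 = 1039 W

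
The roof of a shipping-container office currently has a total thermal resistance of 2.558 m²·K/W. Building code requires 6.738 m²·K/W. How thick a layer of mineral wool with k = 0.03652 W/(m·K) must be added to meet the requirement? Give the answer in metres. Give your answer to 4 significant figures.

0.1527 m

ΔR = 6.738 − 2.558 = 4.18 m²·K/W
L = ΔR × k = 4.18 × 0.03652 = 0.15265 m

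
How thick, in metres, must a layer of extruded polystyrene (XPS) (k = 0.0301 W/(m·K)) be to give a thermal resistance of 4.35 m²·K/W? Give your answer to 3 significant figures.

L = R·k = 4.35 × 0.0301 = 0.1309 m

0.131 m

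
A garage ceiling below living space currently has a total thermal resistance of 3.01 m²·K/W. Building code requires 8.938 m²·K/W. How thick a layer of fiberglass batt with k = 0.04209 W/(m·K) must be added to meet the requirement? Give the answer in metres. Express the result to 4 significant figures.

0.2495 m

ΔR = 8.938 − 3.01 = 5.928 m²·K/W
L = ΔR × k = 5.928 × 0.04209 = 0.24951 m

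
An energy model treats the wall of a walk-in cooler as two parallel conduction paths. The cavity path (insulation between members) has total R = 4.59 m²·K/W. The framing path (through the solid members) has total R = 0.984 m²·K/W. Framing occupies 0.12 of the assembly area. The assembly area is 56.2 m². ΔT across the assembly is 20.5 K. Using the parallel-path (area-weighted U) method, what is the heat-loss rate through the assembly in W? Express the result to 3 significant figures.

U_eff = 0.88/4.59 + 0.12/0.984 = 0.1917 + 0.122 = 0.3137
R_eff = 1/U_eff = 3.188 m²·K/W
Q = 56.2 × 20.5 / 3.188 = 361.4 W

361 W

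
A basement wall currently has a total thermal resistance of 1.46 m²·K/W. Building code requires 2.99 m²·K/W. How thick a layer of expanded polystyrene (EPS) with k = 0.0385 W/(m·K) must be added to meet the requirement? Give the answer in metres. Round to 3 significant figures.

0.0589 m

ΔR = 2.99 − 1.46 = 1.53 m²·K/W
L = ΔR × k = 1.53 × 0.0385 = 0.05891 m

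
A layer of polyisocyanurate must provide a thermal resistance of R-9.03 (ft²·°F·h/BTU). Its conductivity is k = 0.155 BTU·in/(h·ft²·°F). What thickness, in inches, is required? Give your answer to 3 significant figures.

1.40 in

L = R × k = 9.03 × 0.155 = 1.4 in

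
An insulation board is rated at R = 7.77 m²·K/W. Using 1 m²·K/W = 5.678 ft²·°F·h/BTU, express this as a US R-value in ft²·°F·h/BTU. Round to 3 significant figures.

R_US = 7.77 × 5.678 = 44.12

44.1 ft²·°F·h/BTU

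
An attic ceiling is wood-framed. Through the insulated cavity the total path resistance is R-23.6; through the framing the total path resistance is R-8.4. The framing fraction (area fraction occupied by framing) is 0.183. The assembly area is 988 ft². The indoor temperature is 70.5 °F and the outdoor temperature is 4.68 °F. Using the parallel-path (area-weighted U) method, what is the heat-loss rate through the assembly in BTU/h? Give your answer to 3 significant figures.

3670 BTU/h

U_eff = 0.817/23.6 + 0.183/8.4 = 0.03462 + 0.02179 = 0.0564
R_eff = 1/U_eff = 17.73 ft²·°F·h/BTU
Q = 988 × (70.5 − 4.68) / 17.73 = 3668 BTU/h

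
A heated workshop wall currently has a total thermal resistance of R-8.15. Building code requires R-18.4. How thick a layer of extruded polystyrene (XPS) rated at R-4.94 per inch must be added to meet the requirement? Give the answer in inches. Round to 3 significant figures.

ΔR = 18.4 − 8.15 = 10.25 ft²·°F·h/BTU
L = ΔR / (R/in) = 10.25/4.94 = 2.075 in

2.07 in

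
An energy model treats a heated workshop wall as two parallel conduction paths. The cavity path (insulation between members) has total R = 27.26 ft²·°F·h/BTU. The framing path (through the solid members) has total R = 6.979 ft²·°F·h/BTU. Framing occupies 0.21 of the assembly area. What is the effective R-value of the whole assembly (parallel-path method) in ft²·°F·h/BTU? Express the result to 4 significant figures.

U_eff = 0.79/27.26 + 0.21/6.979 = 0.02898 + 0.03009 = 0.05907
R_eff = 1/U_eff = 16.929 ft²·°F·h/BTU

16.93 ft²·°F·h/BTU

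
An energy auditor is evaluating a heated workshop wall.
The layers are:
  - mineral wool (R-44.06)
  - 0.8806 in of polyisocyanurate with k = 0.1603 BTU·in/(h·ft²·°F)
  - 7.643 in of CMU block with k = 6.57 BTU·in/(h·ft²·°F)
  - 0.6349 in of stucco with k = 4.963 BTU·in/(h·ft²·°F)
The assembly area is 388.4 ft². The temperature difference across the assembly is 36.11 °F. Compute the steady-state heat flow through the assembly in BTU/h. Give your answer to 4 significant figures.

275.8 BTU/h

0.8806/0.1603 = 5.4934
7.643/6.57 = 1.1633
0.6349/4.963 = 0.12793
R_total = 44.06 + 5.4934 + 1.1633 + 0.12793 = 50.845 ft²·°F·h/BTU
Q = A·ΔT/R = 388.4 × 36.11 / 50.845 = 275.84 BTU/h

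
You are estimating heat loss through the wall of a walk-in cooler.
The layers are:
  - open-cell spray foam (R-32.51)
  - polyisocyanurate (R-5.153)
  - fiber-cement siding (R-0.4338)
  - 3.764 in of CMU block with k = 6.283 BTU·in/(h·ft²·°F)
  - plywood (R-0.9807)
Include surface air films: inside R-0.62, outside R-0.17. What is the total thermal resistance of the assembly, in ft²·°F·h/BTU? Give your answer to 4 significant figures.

40.47 ft²·°F·h/BTU

3.764/6.283 = 0.59908
R_total = 0.62 + 32.51 + 5.153 + 0.4338 + 0.59908 + 0.9807 + 0.17 = 40.467 ft²·°F·h/BTU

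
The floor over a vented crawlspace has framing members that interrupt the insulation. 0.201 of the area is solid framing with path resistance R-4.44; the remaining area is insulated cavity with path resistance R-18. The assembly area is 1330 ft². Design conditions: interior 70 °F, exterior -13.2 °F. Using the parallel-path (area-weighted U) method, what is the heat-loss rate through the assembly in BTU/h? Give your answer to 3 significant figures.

9920 BTU/h

U_eff = 0.799/18 + 0.201/4.44 = 0.04439 + 0.04527 = 0.08966
R_eff = 1/U_eff = 11.15 ft²·°F·h/BTU
Q = 1330 × (70 − (-13.2)) / 11.15 = 9921 BTU/h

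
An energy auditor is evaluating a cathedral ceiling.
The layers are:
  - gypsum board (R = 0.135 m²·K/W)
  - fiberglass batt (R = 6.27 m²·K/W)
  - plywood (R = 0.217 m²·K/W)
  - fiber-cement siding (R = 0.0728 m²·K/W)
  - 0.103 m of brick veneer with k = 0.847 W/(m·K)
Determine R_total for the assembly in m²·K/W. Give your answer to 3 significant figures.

6.82 m²·K/W

0.103/0.847 = 0.1216
R_total = 0.135 + 6.27 + 0.217 + 0.0728 + 0.1216 = 6.816 m²·K/W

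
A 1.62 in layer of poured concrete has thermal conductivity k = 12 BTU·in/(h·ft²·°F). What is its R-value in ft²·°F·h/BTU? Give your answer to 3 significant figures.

0.135 ft²·°F·h/BTU

R = L/k = 1.62/12 = 0.135 ft²·°F·h/BTU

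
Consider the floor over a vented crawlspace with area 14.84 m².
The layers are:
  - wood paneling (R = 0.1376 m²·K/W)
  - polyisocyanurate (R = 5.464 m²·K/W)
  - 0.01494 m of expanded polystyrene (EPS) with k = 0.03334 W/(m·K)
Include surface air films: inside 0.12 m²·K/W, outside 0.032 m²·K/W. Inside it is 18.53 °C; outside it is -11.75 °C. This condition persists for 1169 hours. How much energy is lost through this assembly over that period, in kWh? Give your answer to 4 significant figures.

0.01494/0.03334 = 0.44811
R_total = 0.12 + 0.1376 + 5.464 + 0.44811 + 0.032 = 6.2017 m²·K/W
Q = 14.84 × (18.53 − (-11.75)) / 6.2017 = 72.457 W
E = 72.457 W × 1169 h / 1000 = 84.702 kWh

84.70 kWh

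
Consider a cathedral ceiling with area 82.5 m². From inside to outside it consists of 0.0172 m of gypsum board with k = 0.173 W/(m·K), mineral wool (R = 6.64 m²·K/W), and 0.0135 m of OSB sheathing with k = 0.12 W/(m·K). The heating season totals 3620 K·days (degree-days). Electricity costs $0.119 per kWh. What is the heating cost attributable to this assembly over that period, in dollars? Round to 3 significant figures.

0.0172/0.173 = 0.09942
0.0135/0.12 = 0.1125
R_total = 0.09942 + 6.64 + 0.1125 = 6.852 m²·K/W
E = A × HDD × 24 / R / 1000 = 82.5 × 3620 × 24 / 6.852 / 1000 = 1046 kWh
Cost = 1046 × 0.119 = $124.5

124 dollars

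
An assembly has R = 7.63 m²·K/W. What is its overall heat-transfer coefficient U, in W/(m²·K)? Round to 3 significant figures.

0.131 W/(m²·K)

U = 1/R = 1/7.63 = 0.1311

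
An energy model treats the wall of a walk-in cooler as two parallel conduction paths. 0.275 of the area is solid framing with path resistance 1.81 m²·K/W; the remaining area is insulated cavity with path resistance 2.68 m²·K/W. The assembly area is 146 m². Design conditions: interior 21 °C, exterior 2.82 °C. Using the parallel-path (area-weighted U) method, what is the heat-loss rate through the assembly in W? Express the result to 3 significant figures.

U_eff = 0.725/2.68 + 0.275/1.81 = 0.2705 + 0.1519 = 0.4225
R_eff = 1/U_eff = 2.367 m²·K/W
Q = 146 × (21 − 2.82) / 2.367 = 1121 W

1120 W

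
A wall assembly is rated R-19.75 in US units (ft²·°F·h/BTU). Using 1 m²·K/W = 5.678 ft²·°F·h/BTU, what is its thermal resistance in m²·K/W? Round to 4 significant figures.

R_SI = 19.75/5.678 = 3.4783

3.478 m²·K/W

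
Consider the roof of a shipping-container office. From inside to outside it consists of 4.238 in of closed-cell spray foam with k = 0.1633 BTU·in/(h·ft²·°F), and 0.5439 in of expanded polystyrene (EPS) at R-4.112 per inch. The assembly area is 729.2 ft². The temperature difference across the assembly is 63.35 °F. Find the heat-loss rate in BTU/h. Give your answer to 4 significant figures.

4.238/0.1633 = 25.952
0.5439 × 4.112 = 2.2365
R_total = 25.952 + 2.2365 = 28.189 ft²·°F·h/BTU
Q = A·ΔT/R = 729.2 × 63.35 / 28.189 = 1638.8 BTU/h

1639 BTU/h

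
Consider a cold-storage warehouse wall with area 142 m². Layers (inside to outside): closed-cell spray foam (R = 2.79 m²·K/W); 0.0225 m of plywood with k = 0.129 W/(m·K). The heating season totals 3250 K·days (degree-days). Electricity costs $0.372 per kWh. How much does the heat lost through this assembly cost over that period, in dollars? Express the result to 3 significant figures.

0.0225/0.129 = 0.1744
R_total = 2.79 + 0.1744 = 2.964 m²·K/W
E = A × HDD × 24 / R / 1000 = 142 × 3250 × 24 / 2.964 / 1000 = 3736 kWh
Cost = 3736 × 0.372 = $1390

1390 dollars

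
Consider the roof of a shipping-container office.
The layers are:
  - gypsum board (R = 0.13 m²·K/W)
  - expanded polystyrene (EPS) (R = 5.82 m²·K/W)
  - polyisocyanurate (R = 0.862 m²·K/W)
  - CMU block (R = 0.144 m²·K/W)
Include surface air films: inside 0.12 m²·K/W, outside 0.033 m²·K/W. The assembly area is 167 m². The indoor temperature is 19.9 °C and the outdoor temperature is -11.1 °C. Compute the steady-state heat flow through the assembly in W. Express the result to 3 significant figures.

R_total = 0.12 + 0.13 + 5.82 + 0.862 + 0.144 + 0.033 = 7.109 m²·K/W
Q = A·ΔT/R = 167 × (19.9 − (-11.1)) / 7.109 = 728.2 W

728 W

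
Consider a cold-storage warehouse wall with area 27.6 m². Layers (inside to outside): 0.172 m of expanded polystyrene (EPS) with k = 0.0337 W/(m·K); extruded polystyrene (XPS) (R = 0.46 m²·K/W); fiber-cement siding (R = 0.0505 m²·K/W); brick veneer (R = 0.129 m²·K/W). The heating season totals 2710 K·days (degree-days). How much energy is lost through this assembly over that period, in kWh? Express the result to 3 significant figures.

0.172/0.0337 = 5.104
R_total = 5.104 + 0.46 + 0.0505 + 0.129 = 5.743 m²·K/W
E = A × HDD × 24 / R / 1000 = 27.6 × 2710 × 24 / 5.743 / 1000 = 312.6 kWh

313 kWh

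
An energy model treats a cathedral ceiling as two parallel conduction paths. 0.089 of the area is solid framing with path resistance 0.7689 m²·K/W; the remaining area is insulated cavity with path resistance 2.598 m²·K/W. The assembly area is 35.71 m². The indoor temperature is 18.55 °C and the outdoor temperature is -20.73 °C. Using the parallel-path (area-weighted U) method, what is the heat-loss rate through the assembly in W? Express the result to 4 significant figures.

U_eff = 0.911/2.598 + 0.089/0.7689 = 0.35065 + 0.11575 = 0.4664
R_eff = 1/U_eff = 2.1441 m²·K/W
Q = 35.71 × (18.55 − (-20.73)) / 2.1441 = 654.22 W

654.2 W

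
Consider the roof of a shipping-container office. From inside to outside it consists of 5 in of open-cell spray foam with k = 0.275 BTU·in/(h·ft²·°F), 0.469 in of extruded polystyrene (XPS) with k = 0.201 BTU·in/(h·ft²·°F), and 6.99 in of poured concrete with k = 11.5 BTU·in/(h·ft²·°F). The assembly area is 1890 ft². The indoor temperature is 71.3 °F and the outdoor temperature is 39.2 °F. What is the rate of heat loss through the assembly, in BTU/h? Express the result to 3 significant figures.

5/0.275 = 18.18
0.469/0.201 = 2.333
6.99/11.5 = 0.6078
R_total = 18.18 + 2.333 + 0.6078 = 21.12 ft²·°F·h/BTU
Q = A·ΔT/R = 1890 × (71.3 − 39.2) / 21.12 = 2872 BTU/h

2870 BTU/h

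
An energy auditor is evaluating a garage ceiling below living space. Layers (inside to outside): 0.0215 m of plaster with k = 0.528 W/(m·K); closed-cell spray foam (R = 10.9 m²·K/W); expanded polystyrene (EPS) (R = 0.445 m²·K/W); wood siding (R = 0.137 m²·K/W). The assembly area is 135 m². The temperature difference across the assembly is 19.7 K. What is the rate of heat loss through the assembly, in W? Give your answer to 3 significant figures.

0.0215/0.528 = 0.04072
R_total = 0.04072 + 10.9 + 0.445 + 0.137 = 11.52 m²·K/W
Q = A·ΔT/R = 135 × 19.7 / 11.52 = 230.8 W

231 W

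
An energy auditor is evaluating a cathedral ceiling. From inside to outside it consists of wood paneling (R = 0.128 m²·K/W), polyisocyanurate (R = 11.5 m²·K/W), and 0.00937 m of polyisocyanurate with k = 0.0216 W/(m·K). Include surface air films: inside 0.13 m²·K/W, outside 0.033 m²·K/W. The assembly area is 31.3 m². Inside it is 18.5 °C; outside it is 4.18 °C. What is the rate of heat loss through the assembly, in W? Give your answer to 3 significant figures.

0.00937/0.0216 = 0.4338
R_total = 0.13 + 0.128 + 11.5 + 0.4338 + 0.033 = 12.22 m²·K/W
Q = A·ΔT/R = 31.3 × (18.5 − 4.18) / 12.22 = 36.66 W

36.7 W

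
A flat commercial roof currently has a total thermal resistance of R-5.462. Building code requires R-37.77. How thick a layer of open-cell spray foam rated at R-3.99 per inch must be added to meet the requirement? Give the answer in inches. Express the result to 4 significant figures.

ΔR = 37.77 − 5.462 = 32.308 ft²·°F·h/BTU
L = ΔR / (R/in) = 32.308/3.99 = 8.0972 in

8.097 in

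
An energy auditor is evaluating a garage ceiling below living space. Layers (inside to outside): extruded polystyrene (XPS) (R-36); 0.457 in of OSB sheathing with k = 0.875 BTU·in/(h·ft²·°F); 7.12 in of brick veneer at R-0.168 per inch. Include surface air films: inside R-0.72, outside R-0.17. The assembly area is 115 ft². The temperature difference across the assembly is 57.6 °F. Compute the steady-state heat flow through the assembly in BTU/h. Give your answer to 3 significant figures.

172 BTU/h

0.457/0.875 = 0.5223
7.12 × 0.168 = 1.196
R_total = 0.72 + 36 + 0.5223 + 1.196 + 0.17 = 38.61 ft²·°F·h/BTU
Q = A·ΔT/R = 115 × 57.6 / 38.61 = 171.6 BTU/h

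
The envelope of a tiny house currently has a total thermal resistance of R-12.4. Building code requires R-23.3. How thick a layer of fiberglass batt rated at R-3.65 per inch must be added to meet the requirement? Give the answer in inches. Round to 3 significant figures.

2.99 in

ΔR = 23.3 − 12.4 = 10.9 ft²·°F·h/BTU
L = ΔR / (R/in) = 10.9/3.65 = 2.986 in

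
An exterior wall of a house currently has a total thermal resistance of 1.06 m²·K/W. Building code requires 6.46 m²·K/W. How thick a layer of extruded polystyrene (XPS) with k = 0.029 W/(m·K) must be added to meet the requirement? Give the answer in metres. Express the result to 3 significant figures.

0.157 m

ΔR = 6.46 − 1.06 = 5.4 m²·K/W
L = ΔR × k = 5.4 × 0.029 = 0.1566 m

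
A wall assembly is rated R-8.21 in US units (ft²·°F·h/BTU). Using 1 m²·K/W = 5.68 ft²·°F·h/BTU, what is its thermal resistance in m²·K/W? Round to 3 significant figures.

1.45 m²·K/W

R_SI = 8.21/5.68 = 1.445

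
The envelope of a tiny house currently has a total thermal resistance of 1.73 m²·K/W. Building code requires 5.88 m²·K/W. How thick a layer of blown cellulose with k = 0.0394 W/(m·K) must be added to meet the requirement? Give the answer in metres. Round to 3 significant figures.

ΔR = 5.88 − 1.73 = 4.15 m²·K/W
L = ΔR × k = 4.15 × 0.0394 = 0.1635 m

0.164 m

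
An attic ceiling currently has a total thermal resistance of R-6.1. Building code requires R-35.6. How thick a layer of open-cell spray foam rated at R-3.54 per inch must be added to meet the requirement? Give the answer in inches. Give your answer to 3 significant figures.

8.33 in

ΔR = 35.6 − 6.1 = 29.5 ft²·°F·h/BTU
L = ΔR / (R/in) = 29.5/3.54 = 8.333 in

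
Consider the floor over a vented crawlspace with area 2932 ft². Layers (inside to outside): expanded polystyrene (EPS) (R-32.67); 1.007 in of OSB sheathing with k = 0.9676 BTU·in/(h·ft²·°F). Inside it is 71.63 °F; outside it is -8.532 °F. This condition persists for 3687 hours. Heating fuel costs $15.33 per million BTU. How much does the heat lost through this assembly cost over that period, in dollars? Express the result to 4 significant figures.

394.1 dollars

1.007/0.9676 = 1.0407
R_total = 32.67 + 1.0407 = 33.711 ft²·°F·h/BTU
Q = 2932 × (71.63 − (-8.532)) / 33.711 = 6972.1 BTU/h
E = 6972.1 × 3687 = 25706000 BTU
Cost = 25706000/10⁶ × 15.33 = $394.08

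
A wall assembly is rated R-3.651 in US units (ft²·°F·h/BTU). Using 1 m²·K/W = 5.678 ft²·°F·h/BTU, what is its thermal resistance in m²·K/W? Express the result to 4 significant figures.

0.6430 m²·K/W

R_SI = 3.651/5.678 = 0.64301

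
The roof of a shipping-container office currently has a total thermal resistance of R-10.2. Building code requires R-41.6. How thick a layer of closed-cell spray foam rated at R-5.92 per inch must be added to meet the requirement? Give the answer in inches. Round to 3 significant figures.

ΔR = 41.6 − 10.2 = 31.4 ft²·°F·h/BTU
L = ΔR / (R/in) = 31.4/5.92 = 5.304 in

5.30 in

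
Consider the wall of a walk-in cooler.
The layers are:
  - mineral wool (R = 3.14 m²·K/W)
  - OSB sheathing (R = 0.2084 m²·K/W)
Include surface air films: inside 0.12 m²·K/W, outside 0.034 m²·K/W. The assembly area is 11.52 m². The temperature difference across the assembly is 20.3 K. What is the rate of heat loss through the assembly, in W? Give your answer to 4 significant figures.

R_total = 0.12 + 3.14 + 0.2084 + 0.034 = 3.5024 m²·K/W
Q = A·ΔT/R = 11.52 × 20.3 / 3.5024 = 66.77 W

66.77 W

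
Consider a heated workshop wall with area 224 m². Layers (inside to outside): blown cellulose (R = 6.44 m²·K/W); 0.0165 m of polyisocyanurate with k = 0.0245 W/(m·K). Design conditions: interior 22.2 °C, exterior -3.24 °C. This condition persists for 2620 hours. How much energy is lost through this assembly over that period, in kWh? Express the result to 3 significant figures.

2100 kWh

0.0165/0.0245 = 0.6735
R_total = 6.44 + 0.6735 = 7.113 m²·K/W
Q = 224 × (22.2 − (-3.24)) / 7.113 = 801.1 W
E = 801.1 W × 2620 h / 1000 = 2099 kWh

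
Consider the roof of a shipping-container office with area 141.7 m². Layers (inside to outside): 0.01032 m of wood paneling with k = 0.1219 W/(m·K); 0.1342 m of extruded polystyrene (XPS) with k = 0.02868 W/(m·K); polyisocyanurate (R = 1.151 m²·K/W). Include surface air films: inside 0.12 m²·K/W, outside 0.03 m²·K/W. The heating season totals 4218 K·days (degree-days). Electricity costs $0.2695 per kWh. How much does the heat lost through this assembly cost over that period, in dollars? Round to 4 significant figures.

637.4 dollars

0.01032/0.1219 = 0.08466
0.1342/0.02868 = 4.6792
R_total = 0.12 + 0.08466 + 4.6792 + 1.151 + 0.03 = 6.0649 m²·K/W
E = A × HDD × 24 / R / 1000 = 141.7 × 4218 × 24 / 6.0649 / 1000 = 2365.2 kWh
Cost = 2365.2 × 0.2695 = $637.42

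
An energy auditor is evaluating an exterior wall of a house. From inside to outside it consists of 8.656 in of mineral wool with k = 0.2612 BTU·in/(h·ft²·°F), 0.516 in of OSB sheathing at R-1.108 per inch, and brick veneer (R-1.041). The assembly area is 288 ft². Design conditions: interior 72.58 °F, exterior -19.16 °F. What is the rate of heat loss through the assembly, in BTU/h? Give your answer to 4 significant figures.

760.3 BTU/h

8.656/0.2612 = 33.139
0.516 × 1.108 = 0.57173
R_total = 33.139 + 0.57173 + 1.041 = 34.752 ft²·°F·h/BTU
Q = A·ΔT/R = 288 × (72.58 − (-19.16)) / 34.752 = 760.27 BTU/h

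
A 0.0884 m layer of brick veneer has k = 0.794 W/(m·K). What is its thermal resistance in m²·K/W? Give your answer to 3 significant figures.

R = L/k = 0.0884/0.794 = 0.1113 m²·K/W

0.111 m²·K/W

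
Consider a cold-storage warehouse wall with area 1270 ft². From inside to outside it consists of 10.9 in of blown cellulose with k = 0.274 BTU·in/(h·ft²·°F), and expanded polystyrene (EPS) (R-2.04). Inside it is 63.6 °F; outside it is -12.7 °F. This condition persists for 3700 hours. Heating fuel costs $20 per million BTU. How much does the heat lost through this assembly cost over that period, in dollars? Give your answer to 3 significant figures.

171 dollars

10.9/0.274 = 39.78
R_total = 39.78 + 2.04 = 41.82 ft²·°F·h/BTU
Q = 1270 × (63.6 − (-12.7)) / 41.82 = 2317 BTU/h
E = 2317 × 3700 = 8573000 BTU
Cost = 8573000/10⁶ × 20 = $171.5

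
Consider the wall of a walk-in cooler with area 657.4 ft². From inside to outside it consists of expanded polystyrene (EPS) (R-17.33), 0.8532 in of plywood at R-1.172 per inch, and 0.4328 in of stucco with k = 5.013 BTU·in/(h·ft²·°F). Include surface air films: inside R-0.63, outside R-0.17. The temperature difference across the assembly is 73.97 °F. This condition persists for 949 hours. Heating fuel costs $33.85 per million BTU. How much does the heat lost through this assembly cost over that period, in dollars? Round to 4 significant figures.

0.8532 × 1.172 = 0.99995
0.4328/5.013 = 0.086336
R_total = 0.63 + 17.33 + 0.99995 + 0.086336 + 0.17 = 19.216 ft²·°F·h/BTU
Q = 657.4 × 73.97 / 19.216 = 2530.6 BTU/h
E = 2530.6 × 949 = 2401500 BTU
Cost = 2401500/10⁶ × 33.85 = $81.291

81.29 dollars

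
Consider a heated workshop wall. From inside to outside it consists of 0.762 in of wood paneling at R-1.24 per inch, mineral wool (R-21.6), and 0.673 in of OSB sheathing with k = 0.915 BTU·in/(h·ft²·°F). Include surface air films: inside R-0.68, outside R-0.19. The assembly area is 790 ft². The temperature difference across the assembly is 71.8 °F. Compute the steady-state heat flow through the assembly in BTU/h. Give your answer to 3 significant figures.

2350 BTU/h

0.762 × 1.24 = 0.9449
0.673/0.915 = 0.7355
R_total = 0.68 + 0.9449 + 21.6 + 0.7355 + 0.19 = 24.15 ft²·°F·h/BTU
Q = A·ΔT/R = 790 × 71.8 / 24.15 = 2349 BTU/h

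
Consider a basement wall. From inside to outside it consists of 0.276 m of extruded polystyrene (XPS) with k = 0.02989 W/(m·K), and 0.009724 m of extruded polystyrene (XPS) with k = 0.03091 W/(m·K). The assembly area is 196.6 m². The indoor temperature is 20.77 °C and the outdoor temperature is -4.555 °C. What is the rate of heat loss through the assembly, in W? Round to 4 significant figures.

0.276/0.02989 = 9.2339
0.009724/0.03091 = 0.31459
R_total = 9.2339 + 0.31459 = 9.5484 m²·K/W
Q = A·ΔT/R = 196.6 × (20.77 − (-4.555)) / 9.5484 = 521.43 W

521.4 W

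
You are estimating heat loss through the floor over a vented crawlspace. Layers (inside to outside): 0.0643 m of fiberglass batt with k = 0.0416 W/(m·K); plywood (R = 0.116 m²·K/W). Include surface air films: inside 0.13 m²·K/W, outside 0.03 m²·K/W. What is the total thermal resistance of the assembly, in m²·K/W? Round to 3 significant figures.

0.0643/0.0416 = 1.546
R_total = 0.13 + 1.546 + 0.116 + 0.03 = 1.822 m²·K/W

1.82 m²·K/W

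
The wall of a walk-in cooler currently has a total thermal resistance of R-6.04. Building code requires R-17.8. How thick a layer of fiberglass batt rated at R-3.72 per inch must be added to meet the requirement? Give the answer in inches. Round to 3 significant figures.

3.16 in

ΔR = 17.8 − 6.04 = 11.76 ft²·°F·h/BTU
L = ΔR / (R/in) = 11.76/3.72 = 3.161 in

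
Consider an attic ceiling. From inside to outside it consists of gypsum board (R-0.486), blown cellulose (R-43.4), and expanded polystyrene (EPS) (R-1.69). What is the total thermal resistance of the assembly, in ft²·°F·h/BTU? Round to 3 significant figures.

R_total = 0.486 + 43.4 + 1.69 = 45.58 ft²·°F·h/BTU

45.6 ft²·°F·h/BTU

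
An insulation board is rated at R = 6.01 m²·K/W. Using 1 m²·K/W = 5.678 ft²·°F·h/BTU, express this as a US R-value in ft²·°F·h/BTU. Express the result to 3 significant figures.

R_US = 6.01 × 5.678 = 34.12

34.1 ft²·°F·h/BTU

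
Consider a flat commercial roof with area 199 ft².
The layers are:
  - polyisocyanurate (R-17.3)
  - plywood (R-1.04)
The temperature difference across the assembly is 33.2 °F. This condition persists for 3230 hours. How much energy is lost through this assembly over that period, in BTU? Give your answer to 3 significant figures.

R_total = 17.3 + 1.04 = 18.34 ft²·°F·h/BTU
Q = 199 × 33.2 / 18.34 = 360.2 BTU/h
E = 360.2 × 3230 = 1164000 BTU

1160000 BTU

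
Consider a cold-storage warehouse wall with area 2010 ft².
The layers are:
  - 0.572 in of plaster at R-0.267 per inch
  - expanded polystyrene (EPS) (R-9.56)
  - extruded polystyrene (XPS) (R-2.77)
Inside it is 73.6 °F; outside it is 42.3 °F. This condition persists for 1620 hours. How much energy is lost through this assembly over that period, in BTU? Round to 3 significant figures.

8160000 BTU

0.572 × 0.267 = 0.1527
R_total = 0.1527 + 9.56 + 2.77 = 12.48 ft²·°F·h/BTU
Q = 2010 × (73.6 − 42.3) / 12.48 = 5040 BTU/h
E = 5040 × 1620 = 8165000 BTU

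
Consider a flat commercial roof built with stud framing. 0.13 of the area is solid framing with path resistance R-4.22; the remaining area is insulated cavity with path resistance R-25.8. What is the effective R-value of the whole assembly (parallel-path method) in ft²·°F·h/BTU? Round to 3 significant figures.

U_eff = 0.87/25.8 + 0.13/4.22 = 0.03372 + 0.03081 = 0.06453
R_eff = 1/U_eff = 15.5 ft²·°F·h/BTU

15.5 ft²·°F·h/BTU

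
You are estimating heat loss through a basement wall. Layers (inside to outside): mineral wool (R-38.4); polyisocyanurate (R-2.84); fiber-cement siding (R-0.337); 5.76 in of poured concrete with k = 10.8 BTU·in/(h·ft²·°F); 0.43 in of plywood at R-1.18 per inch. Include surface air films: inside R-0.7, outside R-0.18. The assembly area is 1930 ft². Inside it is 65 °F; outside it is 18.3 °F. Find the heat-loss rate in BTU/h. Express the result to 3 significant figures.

5.76/10.8 = 0.5333
0.43 × 1.18 = 0.5074
R_total = 0.7 + 38.4 + 2.84 + 0.337 + 0.5333 + 0.5074 + 0.18 = 43.5 ft²·°F·h/BTU
Q = A·ΔT/R = 1930 × (65 − 18.3) / 43.5 = 2072 BTU/h

2070 BTU/h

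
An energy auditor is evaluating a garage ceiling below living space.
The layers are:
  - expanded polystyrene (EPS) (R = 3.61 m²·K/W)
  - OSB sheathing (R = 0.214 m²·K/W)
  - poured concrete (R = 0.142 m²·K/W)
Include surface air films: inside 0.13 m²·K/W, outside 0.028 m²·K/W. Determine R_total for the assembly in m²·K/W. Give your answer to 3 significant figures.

4.12 m²·K/W

R_total = 0.13 + 3.61 + 0.214 + 0.142 + 0.028 = 4.124 m²·K/W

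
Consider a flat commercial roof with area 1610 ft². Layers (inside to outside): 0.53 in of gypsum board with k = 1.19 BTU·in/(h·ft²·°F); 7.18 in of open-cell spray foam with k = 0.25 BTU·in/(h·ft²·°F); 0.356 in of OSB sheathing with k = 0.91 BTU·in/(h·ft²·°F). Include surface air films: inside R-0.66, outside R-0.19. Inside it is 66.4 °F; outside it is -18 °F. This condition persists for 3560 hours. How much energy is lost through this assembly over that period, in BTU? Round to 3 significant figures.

15900000 BTU

0.53/1.19 = 0.4454
7.18/0.25 = 28.72
0.356/0.91 = 0.3912
R_total = 0.66 + 0.4454 + 28.72 + 0.3912 + 0.19 = 30.41 ft²·°F·h/BTU
Q = 1610 × (66.4 − (-18)) / 30.41 = 4469 BTU/h
E = 4469 × 3560 = 15910000 BTU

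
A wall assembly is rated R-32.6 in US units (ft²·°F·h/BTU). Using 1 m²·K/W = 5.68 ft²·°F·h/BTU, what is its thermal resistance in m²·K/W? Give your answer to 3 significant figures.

R_SI = 32.6/5.68 = 5.739

5.74 m²·K/W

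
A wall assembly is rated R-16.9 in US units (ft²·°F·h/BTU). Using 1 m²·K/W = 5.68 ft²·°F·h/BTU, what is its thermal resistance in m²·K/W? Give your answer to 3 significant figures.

2.98 m²·K/W

R_SI = 16.9/5.68 = 2.975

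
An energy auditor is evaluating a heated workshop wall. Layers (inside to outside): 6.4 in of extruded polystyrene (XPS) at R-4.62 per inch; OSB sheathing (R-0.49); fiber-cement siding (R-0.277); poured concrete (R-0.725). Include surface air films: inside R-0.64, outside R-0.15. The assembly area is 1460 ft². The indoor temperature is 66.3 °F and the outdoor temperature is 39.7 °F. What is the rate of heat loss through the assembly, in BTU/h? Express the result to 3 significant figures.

6.4 × 4.62 = 29.57
R_total = 0.64 + 29.57 + 0.49 + 0.277 + 0.725 + 0.15 = 31.85 ft²·°F·h/BTU
Q = A·ΔT/R = 1460 × (66.3 − 39.7) / 31.85 = 1219 BTU/h

1220 BTU/h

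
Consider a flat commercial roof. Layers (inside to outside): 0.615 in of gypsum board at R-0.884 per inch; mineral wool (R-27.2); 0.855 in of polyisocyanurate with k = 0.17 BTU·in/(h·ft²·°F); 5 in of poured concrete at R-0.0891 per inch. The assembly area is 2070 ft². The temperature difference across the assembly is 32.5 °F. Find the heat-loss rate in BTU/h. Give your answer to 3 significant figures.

2030 BTU/h

0.615 × 0.884 = 0.5437
0.855/0.17 = 5.029
5 × 0.0891 = 0.4455
R_total = 0.5437 + 27.2 + 5.029 + 0.4455 = 33.22 ft²·°F·h/BTU
Q = A·ΔT/R = 2070 × 32.5 / 33.22 = 2025 BTU/h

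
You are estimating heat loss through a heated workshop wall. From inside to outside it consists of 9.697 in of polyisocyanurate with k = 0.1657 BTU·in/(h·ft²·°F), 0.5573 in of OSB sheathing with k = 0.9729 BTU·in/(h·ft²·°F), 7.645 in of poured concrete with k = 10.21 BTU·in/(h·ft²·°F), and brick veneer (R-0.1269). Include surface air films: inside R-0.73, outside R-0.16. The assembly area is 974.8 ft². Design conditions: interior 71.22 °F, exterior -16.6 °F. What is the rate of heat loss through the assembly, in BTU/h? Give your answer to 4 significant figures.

1407 BTU/h

9.697/0.1657 = 58.521
0.5573/0.9729 = 0.57282
7.645/10.21 = 0.74878
R_total = 0.73 + 58.521 + 0.57282 + 0.74878 + 0.1269 + 0.16 = 60.86 ft²·°F·h/BTU
Q = A·ΔT/R = 974.8 × (71.22 − (-16.6)) / 60.86 = 1406.6 BTU/h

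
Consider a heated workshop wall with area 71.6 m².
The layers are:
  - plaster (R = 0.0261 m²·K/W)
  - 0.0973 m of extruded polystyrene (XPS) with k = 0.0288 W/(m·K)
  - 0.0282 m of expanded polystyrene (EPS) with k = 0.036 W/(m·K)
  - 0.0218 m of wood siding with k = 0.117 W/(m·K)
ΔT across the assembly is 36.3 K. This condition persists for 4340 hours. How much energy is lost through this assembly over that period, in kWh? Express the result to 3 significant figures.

2580 kWh

0.0973/0.0288 = 3.378
0.0282/0.036 = 0.7833
0.0218/0.117 = 0.1863
R_total = 0.0261 + 3.378 + 0.7833 + 0.1863 = 4.374 m²·K/W
Q = 71.6 × 36.3 / 4.374 = 594.2 W
E = 594.2 W × 4340 h / 1000 = 2579 kWh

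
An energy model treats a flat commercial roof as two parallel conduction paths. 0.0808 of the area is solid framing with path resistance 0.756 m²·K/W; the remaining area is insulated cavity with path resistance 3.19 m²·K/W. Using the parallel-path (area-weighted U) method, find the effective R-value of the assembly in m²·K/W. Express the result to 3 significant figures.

U_eff = 0.9192/3.19 + 0.0808/0.756 = 0.2882 + 0.1069 = 0.395
R_eff = 1/U_eff = 2.531 m²·K/W

2.53 m²·K/W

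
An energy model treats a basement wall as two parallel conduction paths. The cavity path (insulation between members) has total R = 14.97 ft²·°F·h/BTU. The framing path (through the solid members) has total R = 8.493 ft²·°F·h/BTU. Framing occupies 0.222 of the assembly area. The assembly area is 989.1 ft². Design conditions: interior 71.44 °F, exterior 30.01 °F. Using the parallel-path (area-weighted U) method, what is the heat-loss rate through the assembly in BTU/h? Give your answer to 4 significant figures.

U_eff = 0.778/14.97 + 0.222/8.493 = 0.051971 + 0.026139 = 0.07811
R_eff = 1/U_eff = 12.802 ft²·°F·h/BTU
Q = 989.1 × (71.44 − 30.01) / 12.802 = 3200.8 BTU/h

3201 BTU/h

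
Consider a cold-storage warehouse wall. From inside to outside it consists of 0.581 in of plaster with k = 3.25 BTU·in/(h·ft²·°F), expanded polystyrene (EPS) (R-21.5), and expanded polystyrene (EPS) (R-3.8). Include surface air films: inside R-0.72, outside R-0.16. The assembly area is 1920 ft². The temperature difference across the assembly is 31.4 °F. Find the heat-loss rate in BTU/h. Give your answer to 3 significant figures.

2290 BTU/h

0.581/3.25 = 0.1788
R_total = 0.72 + 0.1788 + 21.5 + 3.8 + 0.16 = 26.36 ft²·°F·h/BTU
Q = A·ΔT/R = 1920 × 31.4 / 26.36 = 2287 BTU/h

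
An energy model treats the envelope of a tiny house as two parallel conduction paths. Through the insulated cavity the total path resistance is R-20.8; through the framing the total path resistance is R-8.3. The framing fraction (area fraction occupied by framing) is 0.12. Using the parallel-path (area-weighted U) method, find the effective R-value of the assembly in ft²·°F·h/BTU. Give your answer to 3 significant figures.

17.6 ft²·°F·h/BTU

U_eff = 0.88/20.8 + 0.12/8.3 = 0.04231 + 0.01446 = 0.05677
R_eff = 1/U_eff = 17.62 ft²·°F·h/BTU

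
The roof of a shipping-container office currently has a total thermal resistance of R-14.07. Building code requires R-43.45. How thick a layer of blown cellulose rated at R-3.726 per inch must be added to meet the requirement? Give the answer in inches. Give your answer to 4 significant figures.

ΔR = 43.45 − 14.07 = 29.38 ft²·°F·h/BTU
L = ΔR / (R/in) = 29.38/3.726 = 7.8851 in

7.885 in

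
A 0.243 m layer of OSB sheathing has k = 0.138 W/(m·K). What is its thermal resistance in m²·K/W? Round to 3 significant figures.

R = L/k = 0.243/0.138 = 1.761 m²·K/W

1.76 m²·K/W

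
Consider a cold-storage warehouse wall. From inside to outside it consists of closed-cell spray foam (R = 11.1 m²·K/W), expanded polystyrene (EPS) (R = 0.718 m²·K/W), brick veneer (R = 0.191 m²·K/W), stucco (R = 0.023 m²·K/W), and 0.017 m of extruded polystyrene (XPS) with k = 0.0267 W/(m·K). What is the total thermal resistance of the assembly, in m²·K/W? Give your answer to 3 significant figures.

12.7 m²·K/W

0.017/0.0267 = 0.6367
R_total = 11.1 + 0.718 + 0.191 + 0.023 + 0.6367 = 12.67 m²·K/W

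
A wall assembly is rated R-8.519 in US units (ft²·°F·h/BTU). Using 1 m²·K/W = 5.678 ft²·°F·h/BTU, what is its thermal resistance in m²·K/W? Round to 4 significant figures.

R_SI = 8.519/5.678 = 1.5004

1.500 m²·K/W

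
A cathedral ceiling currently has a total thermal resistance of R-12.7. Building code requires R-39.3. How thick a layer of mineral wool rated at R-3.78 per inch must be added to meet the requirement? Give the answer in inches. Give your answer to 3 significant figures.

7.04 in

ΔR = 39.3 − 12.7 = 26.6 ft²·°F·h/BTU
L = ΔR / (R/in) = 26.6/3.78 = 7.037 in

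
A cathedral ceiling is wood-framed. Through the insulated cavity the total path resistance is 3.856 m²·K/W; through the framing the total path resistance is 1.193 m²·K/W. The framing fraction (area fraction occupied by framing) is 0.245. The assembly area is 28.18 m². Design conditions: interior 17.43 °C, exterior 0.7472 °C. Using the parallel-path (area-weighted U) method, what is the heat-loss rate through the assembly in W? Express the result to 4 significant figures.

U_eff = 0.755/3.856 + 0.245/1.193 = 0.1958 + 0.20536 = 0.40116
R_eff = 1/U_eff = 2.4927 m²·K/W
Q = 28.18 × (17.43 − 0.7472) / 2.4927 = 188.6 W

188.6 W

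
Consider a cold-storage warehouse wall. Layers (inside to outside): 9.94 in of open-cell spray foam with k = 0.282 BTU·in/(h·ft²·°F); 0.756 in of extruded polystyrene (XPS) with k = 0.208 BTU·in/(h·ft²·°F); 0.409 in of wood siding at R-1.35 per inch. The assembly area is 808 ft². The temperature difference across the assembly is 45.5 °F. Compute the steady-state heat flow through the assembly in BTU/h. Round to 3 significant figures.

9.94/0.282 = 35.25
0.756/0.208 = 3.635
0.409 × 1.35 = 0.5522
R_total = 35.25 + 3.635 + 0.5522 = 39.43 ft²·°F·h/BTU
Q = A·ΔT/R = 808 × 45.5 / 39.43 = 932.3 BTU/h

932 BTU/h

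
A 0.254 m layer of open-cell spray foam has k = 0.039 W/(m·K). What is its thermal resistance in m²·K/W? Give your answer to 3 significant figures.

R = L/k = 0.254/0.039 = 6.513 m²·K/W

6.51 m²·K/W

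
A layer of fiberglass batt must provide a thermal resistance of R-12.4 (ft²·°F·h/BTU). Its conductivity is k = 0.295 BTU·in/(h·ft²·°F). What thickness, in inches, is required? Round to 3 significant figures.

L = R × k = 12.4 × 0.295 = 3.658 in

3.66 in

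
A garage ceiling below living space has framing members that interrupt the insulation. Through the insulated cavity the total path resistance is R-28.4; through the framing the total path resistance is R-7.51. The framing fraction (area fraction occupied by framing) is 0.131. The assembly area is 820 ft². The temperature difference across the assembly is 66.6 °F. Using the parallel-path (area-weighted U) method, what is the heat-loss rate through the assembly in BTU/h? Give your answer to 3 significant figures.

2620 BTU/h

U_eff = 0.869/28.4 + 0.131/7.51 = 0.0306 + 0.01744 = 0.04804
R_eff = 1/U_eff = 20.82 ft²·°F·h/BTU
Q = 820 × 66.6 / 20.82 = 2624 BTU/h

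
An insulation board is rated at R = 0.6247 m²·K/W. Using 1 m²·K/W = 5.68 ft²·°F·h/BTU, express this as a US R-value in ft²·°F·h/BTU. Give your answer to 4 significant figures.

3.548 ft²·°F·h/BTU

R_US = 0.6247 × 5.68 = 3.5483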